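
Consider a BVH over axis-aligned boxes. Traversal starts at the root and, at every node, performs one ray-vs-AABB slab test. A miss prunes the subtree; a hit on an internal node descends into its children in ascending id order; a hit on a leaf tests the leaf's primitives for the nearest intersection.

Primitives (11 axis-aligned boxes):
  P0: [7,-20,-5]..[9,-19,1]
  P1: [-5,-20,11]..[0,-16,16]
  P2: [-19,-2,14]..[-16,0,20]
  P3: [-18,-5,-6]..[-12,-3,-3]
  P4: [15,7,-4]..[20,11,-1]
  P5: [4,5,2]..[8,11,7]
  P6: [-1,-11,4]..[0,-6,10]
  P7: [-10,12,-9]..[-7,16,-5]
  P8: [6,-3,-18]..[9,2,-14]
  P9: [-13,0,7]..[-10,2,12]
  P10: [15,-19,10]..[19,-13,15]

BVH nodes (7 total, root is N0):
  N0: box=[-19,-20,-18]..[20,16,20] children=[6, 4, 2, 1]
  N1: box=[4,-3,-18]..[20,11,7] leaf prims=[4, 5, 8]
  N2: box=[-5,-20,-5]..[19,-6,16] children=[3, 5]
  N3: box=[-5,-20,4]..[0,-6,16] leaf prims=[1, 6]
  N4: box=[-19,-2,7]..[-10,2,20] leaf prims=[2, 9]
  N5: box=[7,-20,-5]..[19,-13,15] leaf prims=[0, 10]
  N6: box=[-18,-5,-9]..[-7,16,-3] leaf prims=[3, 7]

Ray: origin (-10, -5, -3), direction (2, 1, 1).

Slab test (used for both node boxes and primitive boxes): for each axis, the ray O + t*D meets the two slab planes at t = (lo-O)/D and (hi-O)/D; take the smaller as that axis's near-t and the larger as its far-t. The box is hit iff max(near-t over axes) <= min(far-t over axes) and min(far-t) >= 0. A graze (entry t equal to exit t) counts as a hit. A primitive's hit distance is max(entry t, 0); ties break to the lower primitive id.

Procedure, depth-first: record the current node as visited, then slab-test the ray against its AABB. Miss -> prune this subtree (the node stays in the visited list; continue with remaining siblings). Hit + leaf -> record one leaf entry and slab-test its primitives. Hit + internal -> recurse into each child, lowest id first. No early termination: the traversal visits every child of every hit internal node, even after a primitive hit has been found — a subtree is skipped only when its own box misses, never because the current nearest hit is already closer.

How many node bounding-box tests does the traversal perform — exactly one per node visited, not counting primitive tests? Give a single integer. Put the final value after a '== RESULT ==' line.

Traverse from the root:
N0 x:[-9/2,15] y:[-15,21] z:[-15,23] -> hit [-9/2,15], descend [1, 2, 4, 6]
  N1 x:[7,15] y:[2,16] z:[-15,10] -> hit [7,10] leaf, test {P4(miss), P5(miss), P8(miss)}
  N2 x:[5/2,29/2] y:[-15,-1] z:[-2,19] -> miss, prune
  N4 x:[-9/2,0] y:[3,7] z:[10,23] -> miss, prune
  N6 x:[-4,3/2] y:[0,21] z:[-6,0] -> hit [0,0] leaf, test {P3(miss), P7(miss)}

order=[0, 1, 2, 4, 6]  |boxes|=5  |leaves|=2  hit=miss

== RESULT ==
5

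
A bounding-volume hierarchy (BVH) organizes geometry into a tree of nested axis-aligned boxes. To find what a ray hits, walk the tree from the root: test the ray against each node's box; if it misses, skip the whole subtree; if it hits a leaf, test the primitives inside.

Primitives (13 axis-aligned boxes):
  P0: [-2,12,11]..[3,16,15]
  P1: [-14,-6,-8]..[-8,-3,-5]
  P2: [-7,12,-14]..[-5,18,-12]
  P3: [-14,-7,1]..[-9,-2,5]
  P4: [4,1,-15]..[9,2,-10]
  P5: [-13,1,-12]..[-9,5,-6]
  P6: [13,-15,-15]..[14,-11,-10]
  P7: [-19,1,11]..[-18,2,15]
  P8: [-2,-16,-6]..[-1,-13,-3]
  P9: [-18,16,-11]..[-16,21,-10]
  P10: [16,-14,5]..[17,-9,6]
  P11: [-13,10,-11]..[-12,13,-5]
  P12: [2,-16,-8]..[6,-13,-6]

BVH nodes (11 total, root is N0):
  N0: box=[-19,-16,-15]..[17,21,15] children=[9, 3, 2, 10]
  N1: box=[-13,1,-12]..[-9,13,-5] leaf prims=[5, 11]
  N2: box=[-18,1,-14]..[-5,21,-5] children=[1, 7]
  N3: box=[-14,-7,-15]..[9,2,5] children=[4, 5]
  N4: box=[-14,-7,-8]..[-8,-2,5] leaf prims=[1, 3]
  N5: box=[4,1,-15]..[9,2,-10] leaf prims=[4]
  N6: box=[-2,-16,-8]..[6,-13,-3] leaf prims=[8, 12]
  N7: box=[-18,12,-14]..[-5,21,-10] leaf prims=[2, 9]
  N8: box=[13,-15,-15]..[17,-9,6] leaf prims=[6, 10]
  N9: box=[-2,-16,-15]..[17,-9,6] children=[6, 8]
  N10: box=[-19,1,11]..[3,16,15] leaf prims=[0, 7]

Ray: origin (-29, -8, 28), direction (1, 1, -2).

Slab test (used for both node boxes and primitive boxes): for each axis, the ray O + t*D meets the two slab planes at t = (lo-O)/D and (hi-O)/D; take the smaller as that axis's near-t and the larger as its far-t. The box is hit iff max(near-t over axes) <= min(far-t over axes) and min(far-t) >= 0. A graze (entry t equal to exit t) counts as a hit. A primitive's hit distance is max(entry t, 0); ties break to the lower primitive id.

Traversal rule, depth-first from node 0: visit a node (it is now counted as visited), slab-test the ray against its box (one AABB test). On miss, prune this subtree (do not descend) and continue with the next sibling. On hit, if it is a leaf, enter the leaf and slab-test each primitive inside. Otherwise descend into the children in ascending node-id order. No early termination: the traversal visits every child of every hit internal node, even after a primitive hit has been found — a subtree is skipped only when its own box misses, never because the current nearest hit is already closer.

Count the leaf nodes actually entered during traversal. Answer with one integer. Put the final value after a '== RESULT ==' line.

Traverse from the root:
N0 x:[10,46] y:[-8,29] z:[13/2,43/2] -> hit [10,43/2], descend [2, 3, 9, 10]
  N2 x:[11,24] y:[9,29] z:[33/2,21] -> hit [33/2,21], descend [1, 7]
    N1 x:[16,20] y:[9,21] z:[33/2,20] -> hit [33/2,20] leaf, test {P5(miss), P11(miss)}
    N7 x:[11,24] y:[20,29] z:[19,21] -> hit [20,21] leaf, test {P2(miss), P9(miss)}
  N3 x:[15,38] y:[1,10] z:[23/2,43/2] -> miss, prune
  N9 x:[27,46] y:[-8,-1] z:[11,43/2] -> miss, prune
  N10 x:[10,32] y:[9,24] z:[13/2,17/2] -> miss, prune

Visited [0, 2, 1, 7, 3, 9, 10]. Tests: 7 box, 2 leaf. Nearest: miss.

== RESULT ==
2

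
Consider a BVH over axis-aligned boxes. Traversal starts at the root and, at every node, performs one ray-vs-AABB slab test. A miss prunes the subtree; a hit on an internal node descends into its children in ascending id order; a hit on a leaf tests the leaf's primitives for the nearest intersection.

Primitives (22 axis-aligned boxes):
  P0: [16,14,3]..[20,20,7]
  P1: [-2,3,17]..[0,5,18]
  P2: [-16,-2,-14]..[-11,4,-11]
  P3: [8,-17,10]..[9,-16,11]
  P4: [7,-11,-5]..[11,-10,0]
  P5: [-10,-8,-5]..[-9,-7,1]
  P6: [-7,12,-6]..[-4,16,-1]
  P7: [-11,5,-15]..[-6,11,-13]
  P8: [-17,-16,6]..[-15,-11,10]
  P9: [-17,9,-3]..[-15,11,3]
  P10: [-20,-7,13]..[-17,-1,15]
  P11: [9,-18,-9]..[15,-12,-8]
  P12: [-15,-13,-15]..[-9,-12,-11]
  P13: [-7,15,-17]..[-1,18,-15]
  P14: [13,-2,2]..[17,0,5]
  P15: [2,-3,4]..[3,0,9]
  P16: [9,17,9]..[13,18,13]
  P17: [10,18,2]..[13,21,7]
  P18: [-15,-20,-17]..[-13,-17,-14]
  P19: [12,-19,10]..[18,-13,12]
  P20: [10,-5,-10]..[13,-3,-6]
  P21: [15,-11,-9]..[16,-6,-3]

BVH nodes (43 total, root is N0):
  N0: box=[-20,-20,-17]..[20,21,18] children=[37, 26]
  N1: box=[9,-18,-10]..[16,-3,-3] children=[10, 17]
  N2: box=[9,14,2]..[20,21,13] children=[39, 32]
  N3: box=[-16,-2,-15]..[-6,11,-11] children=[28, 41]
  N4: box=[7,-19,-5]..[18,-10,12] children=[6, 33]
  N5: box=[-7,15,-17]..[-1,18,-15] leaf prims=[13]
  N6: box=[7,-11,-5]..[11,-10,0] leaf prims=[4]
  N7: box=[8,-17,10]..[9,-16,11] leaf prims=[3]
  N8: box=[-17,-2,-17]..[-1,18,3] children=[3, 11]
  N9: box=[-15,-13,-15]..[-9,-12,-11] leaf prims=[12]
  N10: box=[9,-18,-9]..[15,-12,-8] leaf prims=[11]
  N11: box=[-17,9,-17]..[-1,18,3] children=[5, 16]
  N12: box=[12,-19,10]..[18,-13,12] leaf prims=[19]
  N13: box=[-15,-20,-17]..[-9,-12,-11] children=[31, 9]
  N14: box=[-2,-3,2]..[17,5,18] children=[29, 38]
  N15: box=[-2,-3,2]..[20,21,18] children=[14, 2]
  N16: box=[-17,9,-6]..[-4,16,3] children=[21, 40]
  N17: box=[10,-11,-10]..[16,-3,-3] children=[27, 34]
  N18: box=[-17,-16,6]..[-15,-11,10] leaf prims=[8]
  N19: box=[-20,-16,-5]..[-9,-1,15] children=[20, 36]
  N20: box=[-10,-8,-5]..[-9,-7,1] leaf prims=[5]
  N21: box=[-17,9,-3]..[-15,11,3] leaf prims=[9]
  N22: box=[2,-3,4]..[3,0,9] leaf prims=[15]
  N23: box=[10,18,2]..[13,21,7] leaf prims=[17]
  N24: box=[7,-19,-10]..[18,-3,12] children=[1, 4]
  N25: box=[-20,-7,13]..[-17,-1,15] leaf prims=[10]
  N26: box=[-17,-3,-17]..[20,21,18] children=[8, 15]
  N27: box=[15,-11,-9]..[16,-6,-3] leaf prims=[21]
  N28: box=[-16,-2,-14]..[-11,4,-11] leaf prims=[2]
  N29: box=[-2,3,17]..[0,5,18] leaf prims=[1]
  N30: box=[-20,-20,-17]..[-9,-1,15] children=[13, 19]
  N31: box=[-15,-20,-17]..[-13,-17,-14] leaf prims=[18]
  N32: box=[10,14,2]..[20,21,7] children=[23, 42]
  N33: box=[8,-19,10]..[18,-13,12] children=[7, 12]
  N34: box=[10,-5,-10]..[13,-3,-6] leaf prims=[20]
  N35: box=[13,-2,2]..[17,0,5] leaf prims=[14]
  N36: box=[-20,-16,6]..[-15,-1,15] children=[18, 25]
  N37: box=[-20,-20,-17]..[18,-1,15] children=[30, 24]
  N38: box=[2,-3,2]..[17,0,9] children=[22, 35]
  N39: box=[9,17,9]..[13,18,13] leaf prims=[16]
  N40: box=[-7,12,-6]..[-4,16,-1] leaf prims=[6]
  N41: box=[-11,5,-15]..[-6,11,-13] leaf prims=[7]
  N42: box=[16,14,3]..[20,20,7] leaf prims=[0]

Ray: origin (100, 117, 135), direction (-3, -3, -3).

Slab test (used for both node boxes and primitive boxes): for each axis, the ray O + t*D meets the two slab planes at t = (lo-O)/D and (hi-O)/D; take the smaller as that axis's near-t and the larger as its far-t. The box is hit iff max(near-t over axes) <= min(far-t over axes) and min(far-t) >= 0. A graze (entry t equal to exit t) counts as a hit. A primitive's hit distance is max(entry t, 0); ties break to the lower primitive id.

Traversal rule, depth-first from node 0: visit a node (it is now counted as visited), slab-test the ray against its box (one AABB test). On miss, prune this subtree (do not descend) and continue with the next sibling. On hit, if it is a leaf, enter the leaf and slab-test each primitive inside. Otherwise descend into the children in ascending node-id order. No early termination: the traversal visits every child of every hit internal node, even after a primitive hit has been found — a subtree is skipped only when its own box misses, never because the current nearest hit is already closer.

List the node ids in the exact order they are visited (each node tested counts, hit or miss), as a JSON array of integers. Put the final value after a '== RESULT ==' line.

Walk:
N0 x:[80/3,40] y:[32,137/3] z:[39,152/3] -> hit [39,40], descend [26, 37]
  N26 x:[80/3,39] y:[32,40] z:[39,152/3] -> hit [39,39], descend [8, 15]
    N8 x:[101/3,39] y:[33,119/3] z:[44,152/3] -> miss, prune
    N15 x:[80/3,34] y:[32,40] z:[39,133/3] -> miss, prune
  N37 x:[82/3,40] y:[118/3,137/3] z:[40,152/3] -> hit [40,40], descend [24, 30]
    N24 x:[82/3,31] y:[40,136/3] z:[41,145/3] -> miss, prune
    N30 x:[109/3,40] y:[118/3,137/3] z:[40,152/3] -> hit [40,40], descend [13, 19]
      N13 x:[109/3,115/3] y:[43,137/3] z:[146/3,152/3] -> miss, prune
      N19 x:[109/3,40] y:[118/3,133/3] z:[40,140/3] -> hit [40,40], descend [20, 36]
        N20 x:[109/3,110/3] y:[124/3,125/3] z:[134/3,140/3] -> miss, prune
        N36 x:[115/3,40] y:[118/3,133/3] z:[40,43] -> hit [40,40], descend [18, 25]
          N18 x:[115/3,39] y:[128/3,133/3] z:[125/3,43] -> miss, prune
          N25 x:[39,40] y:[118/3,124/3] z:[40,122/3] -> hit [40,40] leaf, test {P10@t=40}

order=[0, 26, 8, 15, 37, 24, 30, 13, 19, 20, 36, 18, 25]  |boxes|=13  |leaves|=1  hit=P10

== RESULT ==
[0, 26, 8, 15, 37, 24, 30, 13, 19, 20, 36, 18, 25]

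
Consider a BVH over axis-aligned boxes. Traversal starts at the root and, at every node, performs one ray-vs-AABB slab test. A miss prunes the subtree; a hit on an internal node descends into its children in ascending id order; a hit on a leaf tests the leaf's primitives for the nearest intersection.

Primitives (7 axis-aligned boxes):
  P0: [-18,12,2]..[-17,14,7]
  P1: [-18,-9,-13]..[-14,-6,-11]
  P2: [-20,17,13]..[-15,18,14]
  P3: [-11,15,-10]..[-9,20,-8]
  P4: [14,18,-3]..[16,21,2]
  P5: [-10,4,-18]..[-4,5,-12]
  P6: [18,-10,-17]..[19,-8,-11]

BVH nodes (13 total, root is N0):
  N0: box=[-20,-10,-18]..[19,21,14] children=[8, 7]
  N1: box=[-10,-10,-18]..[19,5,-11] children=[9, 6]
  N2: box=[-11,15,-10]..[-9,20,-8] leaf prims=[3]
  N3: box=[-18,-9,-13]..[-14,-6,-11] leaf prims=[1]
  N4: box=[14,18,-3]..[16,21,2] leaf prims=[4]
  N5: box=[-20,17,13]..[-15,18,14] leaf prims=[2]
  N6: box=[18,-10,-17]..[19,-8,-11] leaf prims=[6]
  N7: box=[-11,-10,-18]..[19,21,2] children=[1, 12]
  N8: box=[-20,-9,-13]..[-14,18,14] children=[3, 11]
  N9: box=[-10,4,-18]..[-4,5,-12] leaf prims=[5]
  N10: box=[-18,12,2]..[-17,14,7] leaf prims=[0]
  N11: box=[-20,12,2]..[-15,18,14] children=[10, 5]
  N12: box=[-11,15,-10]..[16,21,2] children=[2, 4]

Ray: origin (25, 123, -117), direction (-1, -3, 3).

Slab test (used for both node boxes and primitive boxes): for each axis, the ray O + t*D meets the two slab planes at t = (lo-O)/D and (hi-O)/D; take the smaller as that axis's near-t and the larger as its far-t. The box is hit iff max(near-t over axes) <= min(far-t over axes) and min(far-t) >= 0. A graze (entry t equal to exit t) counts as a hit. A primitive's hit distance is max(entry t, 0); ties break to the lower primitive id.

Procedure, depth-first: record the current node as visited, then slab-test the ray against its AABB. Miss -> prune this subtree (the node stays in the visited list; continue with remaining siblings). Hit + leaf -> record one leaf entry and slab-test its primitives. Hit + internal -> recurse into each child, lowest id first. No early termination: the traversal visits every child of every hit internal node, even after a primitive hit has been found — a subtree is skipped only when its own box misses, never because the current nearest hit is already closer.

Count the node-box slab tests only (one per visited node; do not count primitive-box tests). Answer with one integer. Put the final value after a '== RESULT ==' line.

Traverse from the root:
N0 x:[6,45] y:[34,133/3] z:[33,131/3] -> hit [34,131/3], descend [7, 8]
  N7 x:[6,36] y:[34,133/3] z:[33,119/3] -> hit [34,36], descend [1, 12]
    N1 x:[6,35] y:[118/3,133/3] z:[33,106/3] -> miss, prune
    N12 x:[9,36] y:[34,36] z:[107/3,119/3] -> hit [107/3,36], descend [2, 4]
      N2 x:[34,36] y:[103/3,36] z:[107/3,109/3] -> hit [107/3,36] leaf, test {P3@t=107/3}
      N4 x:[9,11] y:[34,35] z:[38,119/3] -> miss, prune
  N8 x:[39,45] y:[35,44] z:[104/3,131/3] -> hit [39,131/3], descend [3, 11]
    N3 x:[39,43] y:[43,44] z:[104/3,106/3] -> miss, prune
    N11 x:[40,45] y:[35,37] z:[119/3,131/3] -> miss, prune

9 AABB tests over nodes [0, 7, 1, 12, 2, 4, 8, 3, 11]; 1 leaf entered; closest P3.

== RESULT ==
9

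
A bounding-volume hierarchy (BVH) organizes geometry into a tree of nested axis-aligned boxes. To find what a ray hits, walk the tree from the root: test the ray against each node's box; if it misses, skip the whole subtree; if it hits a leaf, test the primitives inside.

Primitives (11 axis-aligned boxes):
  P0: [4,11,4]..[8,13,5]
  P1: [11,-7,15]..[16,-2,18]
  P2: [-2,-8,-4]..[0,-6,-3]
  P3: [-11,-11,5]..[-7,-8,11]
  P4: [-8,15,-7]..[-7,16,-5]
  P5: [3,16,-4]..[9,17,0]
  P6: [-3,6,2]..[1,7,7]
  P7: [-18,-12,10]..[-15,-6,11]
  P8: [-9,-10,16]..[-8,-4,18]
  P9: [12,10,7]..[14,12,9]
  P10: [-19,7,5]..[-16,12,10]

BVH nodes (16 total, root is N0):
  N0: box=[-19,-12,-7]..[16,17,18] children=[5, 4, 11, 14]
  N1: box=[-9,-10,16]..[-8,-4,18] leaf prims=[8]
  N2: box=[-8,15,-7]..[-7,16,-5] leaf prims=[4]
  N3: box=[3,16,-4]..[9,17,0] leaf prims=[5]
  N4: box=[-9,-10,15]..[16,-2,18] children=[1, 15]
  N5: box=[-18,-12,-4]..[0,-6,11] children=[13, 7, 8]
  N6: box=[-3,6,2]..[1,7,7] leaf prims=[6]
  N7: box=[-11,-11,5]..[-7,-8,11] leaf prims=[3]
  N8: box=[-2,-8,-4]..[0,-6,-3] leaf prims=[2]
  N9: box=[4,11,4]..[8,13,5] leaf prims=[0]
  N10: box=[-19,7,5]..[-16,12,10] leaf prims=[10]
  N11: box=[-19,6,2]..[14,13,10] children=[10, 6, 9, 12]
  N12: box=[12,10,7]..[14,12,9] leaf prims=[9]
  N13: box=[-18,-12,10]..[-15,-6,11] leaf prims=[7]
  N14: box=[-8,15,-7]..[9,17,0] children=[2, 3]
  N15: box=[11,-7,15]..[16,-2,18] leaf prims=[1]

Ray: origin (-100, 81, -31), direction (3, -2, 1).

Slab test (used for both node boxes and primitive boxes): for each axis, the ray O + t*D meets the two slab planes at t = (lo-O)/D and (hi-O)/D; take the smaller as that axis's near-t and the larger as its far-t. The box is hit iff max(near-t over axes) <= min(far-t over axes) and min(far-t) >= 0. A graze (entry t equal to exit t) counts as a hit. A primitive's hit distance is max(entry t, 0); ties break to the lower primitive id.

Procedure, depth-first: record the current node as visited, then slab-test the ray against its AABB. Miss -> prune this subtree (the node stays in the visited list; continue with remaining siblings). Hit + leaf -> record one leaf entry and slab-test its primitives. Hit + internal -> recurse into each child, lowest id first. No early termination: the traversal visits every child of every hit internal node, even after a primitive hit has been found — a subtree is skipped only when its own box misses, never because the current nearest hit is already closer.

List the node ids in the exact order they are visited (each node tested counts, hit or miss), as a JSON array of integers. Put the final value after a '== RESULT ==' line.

Walk:
N0 x:[27,116/3] y:[32,93/2] z:[24,49] -> hit [32,116/3], descend [4, 5, 11, 14]
  N4 x:[91/3,116/3] y:[83/2,91/2] z:[46,49] -> miss, prune
  N5 x:[82/3,100/3] y:[87/2,93/2] z:[27,42] -> miss, prune
  N11 x:[27,38] y:[34,75/2] z:[33,41] -> hit [34,75/2], descend [6, 9, 10, 12]
    N6 x:[97/3,101/3] y:[37,75/2] z:[33,38] -> miss, prune
    N9 x:[104/3,36] y:[34,35] z:[35,36] -> hit [35,35] leaf, test {P0@t=35}
    N10 x:[27,28] y:[69/2,37] z:[36,41] -> miss, prune
    N12 x:[112/3,38] y:[69/2,71/2] z:[38,40] -> miss, prune
  N14 x:[92/3,109/3] y:[32,33] z:[24,31] -> miss, prune

order=[0, 4, 5, 11, 6, 9, 10, 12, 14]  |boxes|=9  |leaves|=1  hit=P0

== RESULT ==
[0, 4, 5, 11, 6, 9, 10, 12, 14]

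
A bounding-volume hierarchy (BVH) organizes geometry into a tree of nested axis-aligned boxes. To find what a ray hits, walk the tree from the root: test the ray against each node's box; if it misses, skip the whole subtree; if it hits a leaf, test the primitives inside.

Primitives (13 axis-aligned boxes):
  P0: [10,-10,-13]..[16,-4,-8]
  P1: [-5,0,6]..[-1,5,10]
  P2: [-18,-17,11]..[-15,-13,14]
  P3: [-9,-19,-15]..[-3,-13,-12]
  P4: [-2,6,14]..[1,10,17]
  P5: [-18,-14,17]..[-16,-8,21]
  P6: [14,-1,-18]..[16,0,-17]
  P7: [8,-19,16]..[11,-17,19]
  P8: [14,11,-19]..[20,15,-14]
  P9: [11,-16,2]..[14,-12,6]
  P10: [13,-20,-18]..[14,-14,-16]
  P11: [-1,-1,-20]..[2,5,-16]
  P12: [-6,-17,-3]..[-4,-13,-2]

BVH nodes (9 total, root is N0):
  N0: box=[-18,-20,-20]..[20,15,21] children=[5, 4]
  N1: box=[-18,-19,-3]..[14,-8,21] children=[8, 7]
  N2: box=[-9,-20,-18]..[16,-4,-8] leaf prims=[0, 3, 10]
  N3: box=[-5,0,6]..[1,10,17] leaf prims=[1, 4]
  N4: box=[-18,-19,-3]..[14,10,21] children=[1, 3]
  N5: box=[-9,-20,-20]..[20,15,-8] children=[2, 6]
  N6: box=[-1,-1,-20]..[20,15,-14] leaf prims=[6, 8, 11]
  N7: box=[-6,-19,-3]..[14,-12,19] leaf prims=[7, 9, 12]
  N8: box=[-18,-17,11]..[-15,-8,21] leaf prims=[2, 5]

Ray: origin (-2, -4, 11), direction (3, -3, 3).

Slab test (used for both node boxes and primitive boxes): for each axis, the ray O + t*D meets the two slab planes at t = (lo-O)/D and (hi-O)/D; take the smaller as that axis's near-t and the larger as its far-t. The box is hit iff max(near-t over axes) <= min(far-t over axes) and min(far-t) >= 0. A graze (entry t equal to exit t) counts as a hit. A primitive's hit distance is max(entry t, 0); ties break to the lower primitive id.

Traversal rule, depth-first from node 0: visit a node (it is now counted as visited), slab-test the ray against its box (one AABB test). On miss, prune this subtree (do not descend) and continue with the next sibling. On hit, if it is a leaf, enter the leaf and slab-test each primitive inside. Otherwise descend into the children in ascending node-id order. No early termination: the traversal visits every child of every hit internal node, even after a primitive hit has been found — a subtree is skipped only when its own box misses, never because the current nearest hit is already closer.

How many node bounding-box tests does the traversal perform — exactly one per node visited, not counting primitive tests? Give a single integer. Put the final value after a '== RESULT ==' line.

Traverse from the root:
N0 x:[-16/3,22/3] y:[-19/3,16/3] z:[-31/3,10/3] -> hit [-16/3,10/3], descend [4, 5]
  N4 x:[-16/3,16/3] y:[-14/3,5] z:[-14/3,10/3] -> hit [-14/3,10/3], descend [1, 3]
    N1 x:[-16/3,16/3] y:[4/3,5] z:[-14/3,10/3] -> hit [4/3,10/3], descend [7, 8]
      N7 x:[-4/3,16/3] y:[8/3,5] z:[-14/3,8/3] -> hit [8/3,8/3] leaf, test {P7(miss), P9(miss), P12(miss)}
      N8 x:[-16/3,-13/3] y:[4/3,13/3] z:[0,10/3] -> miss, prune
    N3 x:[-1,1] y:[-14/3,-4/3] z:[-5/3,2] -> miss, prune
  N5 x:[-7/3,22/3] y:[-19/3,16/3] z:[-31/3,-19/3] -> miss, prune

Visited [0, 4, 1, 7, 8, 3, 5]. Tests: 7 box, 1 leaf. Nearest: miss.

== RESULT ==
7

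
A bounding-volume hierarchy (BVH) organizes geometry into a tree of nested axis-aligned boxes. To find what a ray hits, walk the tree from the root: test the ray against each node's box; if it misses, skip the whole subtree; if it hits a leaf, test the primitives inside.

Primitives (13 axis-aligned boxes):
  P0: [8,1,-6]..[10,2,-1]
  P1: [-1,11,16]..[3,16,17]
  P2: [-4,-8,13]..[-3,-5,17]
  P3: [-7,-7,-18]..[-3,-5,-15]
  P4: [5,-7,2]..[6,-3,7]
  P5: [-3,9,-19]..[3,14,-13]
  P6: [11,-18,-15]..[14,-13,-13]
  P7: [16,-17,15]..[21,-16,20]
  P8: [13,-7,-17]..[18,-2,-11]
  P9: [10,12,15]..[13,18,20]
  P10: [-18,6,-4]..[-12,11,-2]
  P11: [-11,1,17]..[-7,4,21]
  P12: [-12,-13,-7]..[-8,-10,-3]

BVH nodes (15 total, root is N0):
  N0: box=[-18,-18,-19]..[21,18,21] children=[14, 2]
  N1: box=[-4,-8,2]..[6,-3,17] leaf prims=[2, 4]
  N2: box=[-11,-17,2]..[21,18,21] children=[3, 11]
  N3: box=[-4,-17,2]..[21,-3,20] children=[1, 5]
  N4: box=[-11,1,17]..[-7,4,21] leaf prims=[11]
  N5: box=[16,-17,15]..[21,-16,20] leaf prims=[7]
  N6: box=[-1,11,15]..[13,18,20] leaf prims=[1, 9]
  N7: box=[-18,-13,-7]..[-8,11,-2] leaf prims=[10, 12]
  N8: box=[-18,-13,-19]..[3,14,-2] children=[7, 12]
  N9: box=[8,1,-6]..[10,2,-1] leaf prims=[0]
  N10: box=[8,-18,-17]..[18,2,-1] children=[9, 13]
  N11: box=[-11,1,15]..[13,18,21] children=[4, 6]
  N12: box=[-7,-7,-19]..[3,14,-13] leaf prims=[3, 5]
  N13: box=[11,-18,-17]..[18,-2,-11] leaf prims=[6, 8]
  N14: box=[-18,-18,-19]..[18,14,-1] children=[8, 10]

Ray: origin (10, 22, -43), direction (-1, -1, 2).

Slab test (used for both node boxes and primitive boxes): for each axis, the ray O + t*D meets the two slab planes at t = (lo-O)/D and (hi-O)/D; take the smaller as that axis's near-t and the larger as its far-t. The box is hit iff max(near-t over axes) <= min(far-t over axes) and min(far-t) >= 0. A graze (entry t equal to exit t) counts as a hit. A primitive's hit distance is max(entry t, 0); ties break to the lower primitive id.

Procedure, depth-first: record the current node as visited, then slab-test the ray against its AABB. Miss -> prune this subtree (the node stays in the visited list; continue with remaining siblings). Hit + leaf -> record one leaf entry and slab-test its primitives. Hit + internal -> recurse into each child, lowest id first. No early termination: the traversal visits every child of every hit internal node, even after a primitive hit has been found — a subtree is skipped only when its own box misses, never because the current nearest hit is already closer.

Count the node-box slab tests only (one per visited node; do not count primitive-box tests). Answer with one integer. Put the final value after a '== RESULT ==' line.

Traverse from the root:
N0 x:[-11,28] y:[4,40] z:[12,32] -> hit [12,28], descend [2, 14]
  N2 x:[-11,21] y:[4,39] z:[45/2,32] -> miss, prune
  N14 x:[-8,28] y:[8,40] z:[12,21] -> hit [12,21], descend [8, 10]
    N8 x:[7,28] y:[8,35] z:[12,41/2] -> hit [12,41/2], descend [7, 12]
      N7 x:[18,28] y:[11,35] z:[18,41/2] -> hit [18,41/2] leaf, test {P10(miss), P12(miss)}
      N12 x:[7,17] y:[8,29] z:[12,15] -> hit [12,15] leaf, test {P3(miss), P5@t=12}
    N10 x:[-8,2] y:[20,40] z:[13,21] -> miss, prune

7 AABB tests over nodes [0, 2, 14, 8, 7, 12, 10]; 2 leaves entered; closest P5.

== RESULT ==
7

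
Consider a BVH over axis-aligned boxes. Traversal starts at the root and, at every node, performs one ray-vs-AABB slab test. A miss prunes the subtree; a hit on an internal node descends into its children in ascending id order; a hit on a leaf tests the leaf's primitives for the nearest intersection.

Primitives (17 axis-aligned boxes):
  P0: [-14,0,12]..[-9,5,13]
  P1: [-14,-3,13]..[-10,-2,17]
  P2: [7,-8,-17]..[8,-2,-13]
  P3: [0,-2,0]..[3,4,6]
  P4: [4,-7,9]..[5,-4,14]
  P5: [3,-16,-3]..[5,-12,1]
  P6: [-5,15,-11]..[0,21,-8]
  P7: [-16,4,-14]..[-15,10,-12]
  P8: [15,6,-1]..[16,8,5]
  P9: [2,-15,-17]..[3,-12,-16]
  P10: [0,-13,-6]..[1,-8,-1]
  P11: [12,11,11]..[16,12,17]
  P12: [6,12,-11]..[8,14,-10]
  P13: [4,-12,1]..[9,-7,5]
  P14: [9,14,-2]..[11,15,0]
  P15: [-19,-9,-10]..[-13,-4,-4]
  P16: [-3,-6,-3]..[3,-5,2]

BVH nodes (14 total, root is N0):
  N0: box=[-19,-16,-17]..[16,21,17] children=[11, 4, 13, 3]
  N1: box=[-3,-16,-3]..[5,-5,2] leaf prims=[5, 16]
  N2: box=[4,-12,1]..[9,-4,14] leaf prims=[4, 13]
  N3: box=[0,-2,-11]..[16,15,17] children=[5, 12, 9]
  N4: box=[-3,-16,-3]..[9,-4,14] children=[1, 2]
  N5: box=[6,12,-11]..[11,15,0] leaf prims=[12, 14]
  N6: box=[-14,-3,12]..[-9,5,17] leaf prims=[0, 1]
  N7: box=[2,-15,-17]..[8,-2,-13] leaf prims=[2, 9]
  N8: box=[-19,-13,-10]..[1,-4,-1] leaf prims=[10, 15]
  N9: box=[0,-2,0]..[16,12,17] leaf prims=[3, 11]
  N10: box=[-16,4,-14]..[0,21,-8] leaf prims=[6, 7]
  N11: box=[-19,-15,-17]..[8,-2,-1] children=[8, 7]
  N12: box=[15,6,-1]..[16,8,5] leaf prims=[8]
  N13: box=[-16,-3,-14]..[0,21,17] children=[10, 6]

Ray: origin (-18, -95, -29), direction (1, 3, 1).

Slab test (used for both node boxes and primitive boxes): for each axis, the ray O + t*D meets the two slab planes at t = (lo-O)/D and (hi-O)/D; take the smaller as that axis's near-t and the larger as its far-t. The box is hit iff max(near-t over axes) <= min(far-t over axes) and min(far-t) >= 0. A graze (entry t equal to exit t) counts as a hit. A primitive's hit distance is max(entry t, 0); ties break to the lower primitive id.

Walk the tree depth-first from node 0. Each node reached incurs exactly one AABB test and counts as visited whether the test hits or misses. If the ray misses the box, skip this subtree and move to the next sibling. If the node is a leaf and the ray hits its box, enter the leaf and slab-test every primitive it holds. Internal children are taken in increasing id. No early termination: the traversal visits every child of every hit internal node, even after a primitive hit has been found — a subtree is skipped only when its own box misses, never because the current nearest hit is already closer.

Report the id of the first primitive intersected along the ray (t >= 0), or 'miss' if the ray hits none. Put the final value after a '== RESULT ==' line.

Trace the traversal:
N0 x:[-1,34] y:[79/3,116/3] z:[12,46] -> hit [79/3,34], descend [3, 4, 11, 13]
  N3 x:[18,34] y:[31,110/3] z:[18,46] -> hit [31,34], descend [5, 9, 12]
    N5 x:[24,29] y:[107/3,110/3] z:[18,29] -> miss, prune
    N9 x:[18,34] y:[31,107/3] z:[29,46] -> hit [31,34] leaf, test {P3(miss), P11(miss)}
    N12 x:[33,34] y:[101/3,103/3] z:[28,34] -> hit [101/3,34] leaf, test {P8@t=101/3}
  N4 x:[15,27] y:[79/3,91/3] z:[26,43] -> hit [79/3,27], descend [1, 2]
    N1 x:[15,23] y:[79/3,30] z:[26,31] -> miss, prune
    N2 x:[22,27] y:[83/3,91/3] z:[30,43] -> miss, prune
  N11 x:[-1,26] y:[80/3,31] z:[12,28] -> miss, prune
  N13 x:[2,18] y:[92/3,116/3] z:[15,46] -> miss, prune

Visited [0, 3, 5, 9, 12, 4, 1, 2, 11, 13]. Tests: 10 box, 2 leaf. Nearest: P8.

== RESULT ==
8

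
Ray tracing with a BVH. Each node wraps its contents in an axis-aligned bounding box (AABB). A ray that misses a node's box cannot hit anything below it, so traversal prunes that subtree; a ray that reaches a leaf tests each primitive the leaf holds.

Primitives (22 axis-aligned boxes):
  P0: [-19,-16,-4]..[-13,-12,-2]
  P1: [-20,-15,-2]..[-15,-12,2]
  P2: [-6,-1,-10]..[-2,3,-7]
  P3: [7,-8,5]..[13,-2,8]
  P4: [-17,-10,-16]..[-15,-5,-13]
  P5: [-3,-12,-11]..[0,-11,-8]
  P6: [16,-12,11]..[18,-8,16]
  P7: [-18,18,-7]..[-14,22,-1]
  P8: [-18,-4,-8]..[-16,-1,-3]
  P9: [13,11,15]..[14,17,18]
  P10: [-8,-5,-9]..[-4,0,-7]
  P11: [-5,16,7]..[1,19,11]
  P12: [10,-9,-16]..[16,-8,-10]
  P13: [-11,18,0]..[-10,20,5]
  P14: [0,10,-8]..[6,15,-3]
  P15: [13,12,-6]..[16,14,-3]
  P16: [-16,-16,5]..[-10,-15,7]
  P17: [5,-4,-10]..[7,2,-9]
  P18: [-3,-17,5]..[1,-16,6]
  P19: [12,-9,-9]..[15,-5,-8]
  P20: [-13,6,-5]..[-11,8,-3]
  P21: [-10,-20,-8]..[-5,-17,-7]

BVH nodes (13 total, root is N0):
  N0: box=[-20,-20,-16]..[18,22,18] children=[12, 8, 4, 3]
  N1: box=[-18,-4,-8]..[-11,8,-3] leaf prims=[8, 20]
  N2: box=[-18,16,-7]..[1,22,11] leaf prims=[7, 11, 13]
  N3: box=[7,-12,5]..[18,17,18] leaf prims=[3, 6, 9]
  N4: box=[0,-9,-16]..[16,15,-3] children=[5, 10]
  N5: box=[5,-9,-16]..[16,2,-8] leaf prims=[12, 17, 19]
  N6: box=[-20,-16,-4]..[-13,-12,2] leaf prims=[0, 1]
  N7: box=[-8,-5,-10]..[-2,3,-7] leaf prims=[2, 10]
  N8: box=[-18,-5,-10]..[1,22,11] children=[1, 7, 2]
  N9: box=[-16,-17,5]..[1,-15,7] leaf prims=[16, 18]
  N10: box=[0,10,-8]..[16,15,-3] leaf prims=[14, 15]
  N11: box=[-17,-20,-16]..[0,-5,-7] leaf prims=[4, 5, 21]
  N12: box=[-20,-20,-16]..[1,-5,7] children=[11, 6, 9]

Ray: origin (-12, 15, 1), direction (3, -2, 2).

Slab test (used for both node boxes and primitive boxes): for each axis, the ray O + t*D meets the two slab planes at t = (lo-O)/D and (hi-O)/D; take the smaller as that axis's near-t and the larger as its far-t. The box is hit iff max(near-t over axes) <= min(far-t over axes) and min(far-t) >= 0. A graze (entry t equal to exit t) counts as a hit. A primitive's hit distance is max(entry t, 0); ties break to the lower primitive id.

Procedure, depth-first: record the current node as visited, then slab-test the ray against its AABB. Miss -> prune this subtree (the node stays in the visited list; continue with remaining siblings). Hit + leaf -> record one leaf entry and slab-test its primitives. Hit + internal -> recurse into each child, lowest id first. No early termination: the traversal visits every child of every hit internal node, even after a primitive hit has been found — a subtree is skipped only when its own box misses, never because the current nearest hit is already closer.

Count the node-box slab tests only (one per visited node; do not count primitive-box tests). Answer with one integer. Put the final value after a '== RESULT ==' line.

Traverse from the root:
N0 x:[-8/3,10] y:[-7/2,35/2] z:[-17/2,17/2] -> hit [-8/3,17/2], descend [3, 4, 8, 12]
  N3 x:[19/3,10] y:[-1,27/2] z:[2,17/2] -> hit [19/3,17/2] leaf, test {P3(miss), P6(miss), P9(miss)}
  N4 x:[4,28/3] y:[0,12] z:[-17/2,-2] -> miss, prune
  N8 x:[-2,13/3] y:[-7/2,10] z:[-11/2,5] -> hit [-2,13/3], descend [1, 2, 7]
    N1 x:[-2,1/3] y:[7/2,19/2] z:[-9/2,-2] -> miss, prune
    N2 x:[-2,13/3] y:[-7/2,-1/2] z:[-4,5] -> miss, prune
    N7 x:[4/3,10/3] y:[6,10] z:[-11/2,-4] -> miss, prune
  N12 x:[-8/3,13/3] y:[10,35/2] z:[-17/2,3] -> miss, prune

Visited [0, 3, 4, 8, 1, 2, 7, 12]. Tests: 8 box, 1 leaf. Nearest: miss.

== RESULT ==
8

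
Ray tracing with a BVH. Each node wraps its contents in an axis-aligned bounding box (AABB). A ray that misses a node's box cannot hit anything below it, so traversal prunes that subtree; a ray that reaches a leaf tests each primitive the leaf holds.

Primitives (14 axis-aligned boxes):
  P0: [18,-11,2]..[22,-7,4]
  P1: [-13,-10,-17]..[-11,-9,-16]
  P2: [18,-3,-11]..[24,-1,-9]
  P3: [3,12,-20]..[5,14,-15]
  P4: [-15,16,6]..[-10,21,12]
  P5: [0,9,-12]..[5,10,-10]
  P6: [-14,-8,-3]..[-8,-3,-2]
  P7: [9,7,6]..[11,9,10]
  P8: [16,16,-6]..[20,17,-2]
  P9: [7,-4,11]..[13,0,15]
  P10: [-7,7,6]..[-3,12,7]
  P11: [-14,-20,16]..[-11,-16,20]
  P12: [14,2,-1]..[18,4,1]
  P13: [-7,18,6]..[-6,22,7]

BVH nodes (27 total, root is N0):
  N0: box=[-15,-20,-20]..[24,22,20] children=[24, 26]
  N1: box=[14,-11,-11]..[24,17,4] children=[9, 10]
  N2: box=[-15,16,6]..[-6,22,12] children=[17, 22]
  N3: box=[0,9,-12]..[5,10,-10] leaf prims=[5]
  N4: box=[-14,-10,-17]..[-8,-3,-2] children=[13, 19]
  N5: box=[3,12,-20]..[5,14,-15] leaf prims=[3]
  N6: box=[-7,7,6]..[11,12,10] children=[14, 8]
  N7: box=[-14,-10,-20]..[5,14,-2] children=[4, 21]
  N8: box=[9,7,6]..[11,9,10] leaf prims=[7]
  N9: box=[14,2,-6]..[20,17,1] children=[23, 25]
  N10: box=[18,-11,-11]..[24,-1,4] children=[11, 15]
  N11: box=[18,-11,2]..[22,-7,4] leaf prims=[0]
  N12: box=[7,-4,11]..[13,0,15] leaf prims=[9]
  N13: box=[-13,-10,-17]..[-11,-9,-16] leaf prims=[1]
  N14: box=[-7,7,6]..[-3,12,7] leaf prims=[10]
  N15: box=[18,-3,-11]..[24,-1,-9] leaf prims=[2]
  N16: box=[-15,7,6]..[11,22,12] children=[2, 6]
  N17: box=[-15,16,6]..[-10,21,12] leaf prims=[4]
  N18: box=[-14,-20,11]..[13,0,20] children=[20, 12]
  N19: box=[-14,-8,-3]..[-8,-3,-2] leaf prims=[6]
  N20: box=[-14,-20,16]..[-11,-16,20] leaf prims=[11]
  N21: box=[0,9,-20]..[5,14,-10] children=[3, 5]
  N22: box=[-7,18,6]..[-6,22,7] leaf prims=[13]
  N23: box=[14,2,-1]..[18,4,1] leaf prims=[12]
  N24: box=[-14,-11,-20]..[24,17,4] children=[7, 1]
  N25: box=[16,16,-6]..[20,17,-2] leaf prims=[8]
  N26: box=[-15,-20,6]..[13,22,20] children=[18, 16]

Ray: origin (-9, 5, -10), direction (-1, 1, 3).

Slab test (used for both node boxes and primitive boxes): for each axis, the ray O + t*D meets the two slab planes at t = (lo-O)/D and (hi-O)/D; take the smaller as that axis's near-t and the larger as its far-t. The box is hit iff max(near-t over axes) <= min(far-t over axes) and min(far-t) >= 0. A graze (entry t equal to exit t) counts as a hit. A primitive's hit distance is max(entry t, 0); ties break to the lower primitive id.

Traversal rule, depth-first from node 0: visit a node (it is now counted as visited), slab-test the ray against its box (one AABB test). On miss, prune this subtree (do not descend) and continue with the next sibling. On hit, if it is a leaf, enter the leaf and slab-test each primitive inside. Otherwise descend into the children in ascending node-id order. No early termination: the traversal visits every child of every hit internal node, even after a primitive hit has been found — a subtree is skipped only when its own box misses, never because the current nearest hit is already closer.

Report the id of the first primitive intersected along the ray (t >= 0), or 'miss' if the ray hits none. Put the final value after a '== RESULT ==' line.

Traverse from the root:
N0 x:[-33,6] y:[-25,17] z:[-10/3,10] -> hit [-10/3,6], descend [24, 26]
  N24 x:[-33,5] y:[-16,12] z:[-10/3,14/3] -> hit [-10/3,14/3], descend [1, 7]
    N1 x:[-33,-23] y:[-16,12] z:[-1/3,14/3] -> miss, prune
    N7 x:[-14,5] y:[-15,9] z:[-10/3,8/3] -> hit [-10/3,8/3], descend [4, 21]
      N4 x:[-1,5] y:[-15,-8] z:[-7/3,8/3] -> miss, prune
      N21 x:[-14,-9] y:[4,9] z:[-10/3,0] -> miss, prune
  N26 x:[-22,6] y:[-25,17] z:[16/3,10] -> hit [16/3,6], descend [16, 18]
    N16 x:[-20,6] y:[2,17] z:[16/3,22/3] -> hit [16/3,6], descend [2, 6]
      N2 x:[-3,6] y:[11,17] z:[16/3,22/3] -> miss, prune
      N6 x:[-20,-2] y:[2,7] z:[16/3,20/3] -> miss, prune
    N18 x:[-22,5] y:[-25,-5] z:[7,10] -> miss, prune

Visited [0, 24, 1, 7, 4, 21, 26, 16, 2, 6, 18]. Tests: 11 box, 0 leaf. Nearest: miss.

== RESULT ==
miss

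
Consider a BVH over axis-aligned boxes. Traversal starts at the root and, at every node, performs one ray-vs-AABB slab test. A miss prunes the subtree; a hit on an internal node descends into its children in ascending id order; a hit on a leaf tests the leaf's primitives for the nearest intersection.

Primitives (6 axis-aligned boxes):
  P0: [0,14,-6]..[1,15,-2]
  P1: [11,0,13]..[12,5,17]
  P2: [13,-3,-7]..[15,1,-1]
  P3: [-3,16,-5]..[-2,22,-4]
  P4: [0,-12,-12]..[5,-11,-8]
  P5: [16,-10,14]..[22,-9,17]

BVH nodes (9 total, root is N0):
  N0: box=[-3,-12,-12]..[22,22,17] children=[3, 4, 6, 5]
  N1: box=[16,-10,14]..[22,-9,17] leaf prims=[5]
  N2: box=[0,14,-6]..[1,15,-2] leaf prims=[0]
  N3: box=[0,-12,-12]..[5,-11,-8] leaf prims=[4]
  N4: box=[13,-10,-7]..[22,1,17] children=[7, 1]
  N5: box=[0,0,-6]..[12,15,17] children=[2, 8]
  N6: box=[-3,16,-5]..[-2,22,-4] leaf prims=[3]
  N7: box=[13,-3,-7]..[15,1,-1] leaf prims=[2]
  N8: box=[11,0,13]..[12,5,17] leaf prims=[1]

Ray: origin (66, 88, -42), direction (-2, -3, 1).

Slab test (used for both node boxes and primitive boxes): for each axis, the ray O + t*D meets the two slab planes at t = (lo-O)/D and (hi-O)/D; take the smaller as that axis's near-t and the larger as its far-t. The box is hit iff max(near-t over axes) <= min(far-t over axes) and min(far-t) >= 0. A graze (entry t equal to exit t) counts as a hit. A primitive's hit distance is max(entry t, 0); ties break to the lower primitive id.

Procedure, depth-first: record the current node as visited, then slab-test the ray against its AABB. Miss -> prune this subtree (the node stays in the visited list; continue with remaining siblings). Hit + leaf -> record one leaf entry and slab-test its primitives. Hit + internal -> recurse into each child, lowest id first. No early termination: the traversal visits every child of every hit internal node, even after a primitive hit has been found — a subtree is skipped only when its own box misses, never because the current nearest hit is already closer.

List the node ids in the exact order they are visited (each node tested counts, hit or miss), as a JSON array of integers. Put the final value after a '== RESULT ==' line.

Trace the traversal:
N0 x:[22,69/2] y:[22,100/3] z:[30,59] -> hit [30,100/3], descend [3, 4, 5, 6]
  N3 x:[61/2,33] y:[33,100/3] z:[30,34] -> hit [33,33] leaf, test {P4@t=33}
  N4 x:[22,53/2] y:[29,98/3] z:[35,59] -> miss, prune
  N5 x:[27,33] y:[73/3,88/3] z:[36,59] -> miss, prune
  N6 x:[34,69/2] y:[22,24] z:[37,38] -> miss, prune

5 AABB tests over nodes [0, 3, 4, 5, 6]; 1 leaf entered; closest P4.

== RESULT ==
[0, 3, 4, 5, 6]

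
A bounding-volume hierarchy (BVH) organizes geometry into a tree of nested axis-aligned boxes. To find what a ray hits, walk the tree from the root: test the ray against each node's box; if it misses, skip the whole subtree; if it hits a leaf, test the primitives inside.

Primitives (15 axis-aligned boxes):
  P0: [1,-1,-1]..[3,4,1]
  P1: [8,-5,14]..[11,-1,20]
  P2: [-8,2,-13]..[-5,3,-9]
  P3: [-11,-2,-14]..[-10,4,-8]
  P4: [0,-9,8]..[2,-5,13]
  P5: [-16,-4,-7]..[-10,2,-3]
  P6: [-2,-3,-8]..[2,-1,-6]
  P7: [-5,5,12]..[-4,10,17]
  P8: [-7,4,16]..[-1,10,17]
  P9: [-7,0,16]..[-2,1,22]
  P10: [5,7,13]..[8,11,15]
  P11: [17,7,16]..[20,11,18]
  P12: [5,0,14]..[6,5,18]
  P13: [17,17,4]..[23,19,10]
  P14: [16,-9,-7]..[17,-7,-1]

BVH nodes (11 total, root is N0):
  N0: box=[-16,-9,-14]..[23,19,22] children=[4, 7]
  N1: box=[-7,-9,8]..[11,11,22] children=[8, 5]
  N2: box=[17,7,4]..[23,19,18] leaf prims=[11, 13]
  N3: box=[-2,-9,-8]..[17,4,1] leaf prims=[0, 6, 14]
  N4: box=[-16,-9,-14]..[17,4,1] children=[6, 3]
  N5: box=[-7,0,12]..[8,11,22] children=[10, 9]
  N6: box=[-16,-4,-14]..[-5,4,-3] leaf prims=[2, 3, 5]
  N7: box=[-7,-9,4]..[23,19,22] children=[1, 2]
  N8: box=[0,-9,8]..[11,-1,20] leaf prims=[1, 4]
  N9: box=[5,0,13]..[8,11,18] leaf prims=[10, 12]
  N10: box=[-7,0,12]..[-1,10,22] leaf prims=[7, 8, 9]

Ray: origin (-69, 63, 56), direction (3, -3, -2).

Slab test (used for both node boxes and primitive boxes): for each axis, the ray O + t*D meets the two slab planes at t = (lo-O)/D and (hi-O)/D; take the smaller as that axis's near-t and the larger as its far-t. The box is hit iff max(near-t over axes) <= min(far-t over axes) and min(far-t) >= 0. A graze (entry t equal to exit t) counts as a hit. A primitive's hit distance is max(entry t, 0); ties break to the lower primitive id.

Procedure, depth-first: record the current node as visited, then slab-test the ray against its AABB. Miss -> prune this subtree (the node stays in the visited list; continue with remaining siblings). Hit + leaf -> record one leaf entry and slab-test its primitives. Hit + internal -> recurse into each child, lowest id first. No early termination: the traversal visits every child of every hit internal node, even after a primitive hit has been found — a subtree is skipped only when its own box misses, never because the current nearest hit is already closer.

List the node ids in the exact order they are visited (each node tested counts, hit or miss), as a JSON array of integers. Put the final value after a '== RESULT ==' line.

Trace the traversal:
N0 x:[53/3,92/3] y:[44/3,24] z:[17,35] -> hit [53/3,24], descend [4, 7]
  N4 x:[53/3,86/3] y:[59/3,24] z:[55/2,35] -> miss, prune
  N7 x:[62/3,92/3] y:[44/3,24] z:[17,26] -> hit [62/3,24], descend [1, 2]
    N1 x:[62/3,80/3] y:[52/3,24] z:[17,24] -> hit [62/3,24], descend [5, 8]
      N5 x:[62/3,77/3] y:[52/3,21] z:[17,22] -> hit [62/3,21], descend [9, 10]
        N9 x:[74/3,77/3] y:[52/3,21] z:[19,43/2] -> miss, prune
        N10 x:[62/3,68/3] y:[53/3,21] z:[17,22] -> hit [62/3,21] leaf, test {P7(miss), P8(miss), P9(miss)}
      N8 x:[23,80/3] y:[64/3,24] z:[18,24] -> hit [23,24] leaf, test {P1(miss), P4@t=23}
    N2 x:[86/3,92/3] y:[44/3,56/3] z:[19,26] -> miss, prune

9 AABB tests over nodes [0, 4, 7, 1, 5, 9, 10, 8, 2]; 2 leaves entered; closest P4.

== RESULT ==
[0, 4, 7, 1, 5, 9, 10, 8, 2]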